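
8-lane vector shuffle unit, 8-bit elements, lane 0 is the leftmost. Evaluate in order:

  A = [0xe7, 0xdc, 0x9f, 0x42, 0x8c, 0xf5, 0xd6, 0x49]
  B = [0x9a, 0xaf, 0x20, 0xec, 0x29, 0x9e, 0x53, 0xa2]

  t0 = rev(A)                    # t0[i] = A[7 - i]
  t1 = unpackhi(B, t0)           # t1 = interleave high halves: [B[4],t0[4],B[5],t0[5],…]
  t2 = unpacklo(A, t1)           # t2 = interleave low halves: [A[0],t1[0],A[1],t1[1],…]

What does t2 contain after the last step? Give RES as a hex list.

RES = [0xe7, 0x29, 0xdc, 0x42, 0x9f, 0x9e, 0x42, 0x9f]

→ t0 |49|d6|f5|8c|42|9f|dc|e7|
→ t1 |29|42|9e|9f|53|dc|a2|e7|
→ t2 |e7|29|dc|42|9f|9e|42|9f|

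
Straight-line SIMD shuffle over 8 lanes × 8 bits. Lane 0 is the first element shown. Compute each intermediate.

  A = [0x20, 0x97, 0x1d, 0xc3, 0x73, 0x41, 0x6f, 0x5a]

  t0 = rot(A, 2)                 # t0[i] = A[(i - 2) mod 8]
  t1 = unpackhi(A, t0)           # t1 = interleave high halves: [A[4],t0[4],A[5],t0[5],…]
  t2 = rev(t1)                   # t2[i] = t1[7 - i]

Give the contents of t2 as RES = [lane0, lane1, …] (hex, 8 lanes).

RES = [ 0x41  0x5a  0x73  0x6f  0xc3  0x41  0x1d  0x73 ]

t0 = [0x6f, 0x5a, 0x20, 0x97, 0x1d, 0xc3, 0x73, 0x41]
t1 = [0x73, 0x1d, 0x41, 0xc3, 0x6f, 0x73, 0x5a, 0x41]
t2 = [0x41, 0x5a, 0x73, 0x6f, 0xc3, 0x41, 0x1d, 0x73]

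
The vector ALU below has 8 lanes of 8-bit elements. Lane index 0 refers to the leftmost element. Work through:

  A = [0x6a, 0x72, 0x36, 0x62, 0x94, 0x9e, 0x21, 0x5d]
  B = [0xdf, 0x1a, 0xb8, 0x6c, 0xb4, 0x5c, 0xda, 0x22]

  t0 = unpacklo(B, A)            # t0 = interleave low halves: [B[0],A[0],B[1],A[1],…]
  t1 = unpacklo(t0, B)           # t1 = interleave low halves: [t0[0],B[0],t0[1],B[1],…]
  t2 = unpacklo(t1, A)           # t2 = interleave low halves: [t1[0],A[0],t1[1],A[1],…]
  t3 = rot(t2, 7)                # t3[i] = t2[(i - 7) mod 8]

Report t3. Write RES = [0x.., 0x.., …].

t0 = [0xdf, 0x6a, 0x1a, 0x72, 0xb8, 0x36, 0x6c, 0x62]
t1 = [0xdf, 0xdf, 0x6a, 0x1a, 0x1a, 0xb8, 0x72, 0x6c]
t2 = [0xdf, 0x6a, 0xdf, 0x72, 0x6a, 0x36, 0x1a, 0x62]
t3 = [0x6a, 0xdf, 0x72, 0x6a, 0x36, 0x1a, 0x62, 0xdf]

RES = [ 0x6a  0xdf  0x72  0x6a  0x36  0x1a  0x62  0xdf ]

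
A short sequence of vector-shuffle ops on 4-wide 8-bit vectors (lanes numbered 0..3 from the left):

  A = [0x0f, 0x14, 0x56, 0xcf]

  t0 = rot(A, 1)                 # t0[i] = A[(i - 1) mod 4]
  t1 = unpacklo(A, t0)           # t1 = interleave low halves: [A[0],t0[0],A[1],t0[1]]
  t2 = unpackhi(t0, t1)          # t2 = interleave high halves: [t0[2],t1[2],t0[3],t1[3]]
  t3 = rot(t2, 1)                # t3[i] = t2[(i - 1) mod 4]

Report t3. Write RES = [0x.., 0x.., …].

RES = [ 0x0f  0x14  0x14  0x56 ]

  t0: cf 0f 14 56
  t1: 0f cf 14 0f
  t2: 14 14 56 0f
  t3: 0f 14 14 56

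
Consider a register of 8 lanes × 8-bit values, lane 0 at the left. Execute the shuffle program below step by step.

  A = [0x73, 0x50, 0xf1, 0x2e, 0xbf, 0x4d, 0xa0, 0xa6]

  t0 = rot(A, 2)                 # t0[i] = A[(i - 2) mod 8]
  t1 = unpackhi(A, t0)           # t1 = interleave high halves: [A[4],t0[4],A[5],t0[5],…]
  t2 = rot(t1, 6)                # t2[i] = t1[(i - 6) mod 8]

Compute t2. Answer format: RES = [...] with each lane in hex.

t0 = [0xa0, 0xa6, 0x73, 0x50, 0xf1, 0x2e, 0xbf, 0x4d]
t1 = [0xbf, 0xf1, 0x4d, 0x2e, 0xa0, 0xbf, 0xa6, 0x4d]
t2 = [0x4d, 0x2e, 0xa0, 0xbf, 0xa6, 0x4d, 0xbf, 0xf1]

RES = [ 0x4d  0x2e  0xa0  0xbf  0xa6  0x4d  0xbf  0xf1 ]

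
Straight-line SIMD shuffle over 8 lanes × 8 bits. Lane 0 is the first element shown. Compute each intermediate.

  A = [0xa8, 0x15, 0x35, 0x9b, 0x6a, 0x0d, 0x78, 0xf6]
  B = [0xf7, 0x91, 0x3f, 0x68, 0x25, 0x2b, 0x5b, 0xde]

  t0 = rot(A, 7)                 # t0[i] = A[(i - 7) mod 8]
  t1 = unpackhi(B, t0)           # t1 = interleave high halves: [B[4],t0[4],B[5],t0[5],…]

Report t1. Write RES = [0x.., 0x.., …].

RES = [0x25, 0x0d, 0x2b, 0x78, 0x5b, 0xf6, 0xde, 0xa8]

→ t0 |15|35|9b|6a|0d|78|f6|a8|
→ t1 |25|0d|2b|78|5b|f6|de|a8|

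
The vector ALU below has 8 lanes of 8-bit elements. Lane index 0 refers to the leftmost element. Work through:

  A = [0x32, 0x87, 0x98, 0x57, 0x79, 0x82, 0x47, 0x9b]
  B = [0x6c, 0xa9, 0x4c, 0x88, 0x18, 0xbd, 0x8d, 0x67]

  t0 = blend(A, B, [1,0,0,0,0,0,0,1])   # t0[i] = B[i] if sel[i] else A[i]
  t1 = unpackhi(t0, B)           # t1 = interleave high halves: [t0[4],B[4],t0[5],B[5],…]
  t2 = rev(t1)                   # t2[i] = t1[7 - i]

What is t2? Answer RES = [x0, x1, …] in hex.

RES = [0x67, 0x67, 0x8d, 0x47, 0xbd, 0x82, 0x18, 0x79]

t0 = [0x6c, 0x87, 0x98, 0x57, 0x79, 0x82, 0x47, 0x67]
t1 = [0x79, 0x18, 0x82, 0xbd, 0x47, 0x8d, 0x67, 0x67]
t2 = [0x67, 0x67, 0x8d, 0x47, 0xbd, 0x82, 0x18, 0x79]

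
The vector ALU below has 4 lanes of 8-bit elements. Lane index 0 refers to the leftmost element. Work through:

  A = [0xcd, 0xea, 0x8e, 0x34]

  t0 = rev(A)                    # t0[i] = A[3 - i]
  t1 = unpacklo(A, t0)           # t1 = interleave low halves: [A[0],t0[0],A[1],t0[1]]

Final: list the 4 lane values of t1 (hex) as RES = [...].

RES = [0xcd, 0x34, 0xea, 0x8e]

t0 = [0x34, 0x8e, 0xea, 0xcd]
t1 = [0xcd, 0x34, 0xea, 0x8e]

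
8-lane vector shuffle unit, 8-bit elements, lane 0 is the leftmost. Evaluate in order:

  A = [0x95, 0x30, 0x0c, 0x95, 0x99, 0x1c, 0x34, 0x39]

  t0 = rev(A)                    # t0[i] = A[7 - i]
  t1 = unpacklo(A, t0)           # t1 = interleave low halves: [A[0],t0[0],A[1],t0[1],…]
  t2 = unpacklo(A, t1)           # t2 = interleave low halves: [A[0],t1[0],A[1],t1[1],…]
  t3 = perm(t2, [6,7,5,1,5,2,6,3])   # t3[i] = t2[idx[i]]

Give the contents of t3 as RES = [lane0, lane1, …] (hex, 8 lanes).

RES = [ 0x95  0x34  0x30  0x95  0x30  0x30  0x95  0x39 ]

→ t0 |39|34|1c|99|95|0c|30|95|
→ t1 |95|39|30|34|0c|1c|95|99|
→ t2 |95|95|30|39|0c|30|95|34|
→ t3 |95|34|30|95|30|30|95|39|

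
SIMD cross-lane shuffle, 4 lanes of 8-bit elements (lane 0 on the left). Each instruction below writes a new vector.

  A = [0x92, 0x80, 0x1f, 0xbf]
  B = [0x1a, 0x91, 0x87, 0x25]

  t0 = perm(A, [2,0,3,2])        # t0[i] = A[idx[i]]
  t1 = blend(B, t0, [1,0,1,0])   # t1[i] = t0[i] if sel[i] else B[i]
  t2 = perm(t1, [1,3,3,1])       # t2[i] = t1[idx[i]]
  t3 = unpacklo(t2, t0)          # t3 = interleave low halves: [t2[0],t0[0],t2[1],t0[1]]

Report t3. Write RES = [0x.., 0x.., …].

t0 = [0x1f, 0x92, 0xbf, 0x1f]
t1 = [0x1f, 0x91, 0xbf, 0x25]
t2 = [0x91, 0x25, 0x25, 0x91]
t3 = [0x91, 0x1f, 0x25, 0x92]

RES = [ 0x91  0x1f  0x25  0x92 ]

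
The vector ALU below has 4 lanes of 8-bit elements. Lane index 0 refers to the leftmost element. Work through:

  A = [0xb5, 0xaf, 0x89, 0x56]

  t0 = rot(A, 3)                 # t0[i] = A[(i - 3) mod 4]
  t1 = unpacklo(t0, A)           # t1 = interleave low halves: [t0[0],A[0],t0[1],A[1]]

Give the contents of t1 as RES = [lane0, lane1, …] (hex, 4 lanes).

  t0: af 89 56 b5
  t1: af b5 89 af

RES = [ 0xaf  0xb5  0x89  0xaf ]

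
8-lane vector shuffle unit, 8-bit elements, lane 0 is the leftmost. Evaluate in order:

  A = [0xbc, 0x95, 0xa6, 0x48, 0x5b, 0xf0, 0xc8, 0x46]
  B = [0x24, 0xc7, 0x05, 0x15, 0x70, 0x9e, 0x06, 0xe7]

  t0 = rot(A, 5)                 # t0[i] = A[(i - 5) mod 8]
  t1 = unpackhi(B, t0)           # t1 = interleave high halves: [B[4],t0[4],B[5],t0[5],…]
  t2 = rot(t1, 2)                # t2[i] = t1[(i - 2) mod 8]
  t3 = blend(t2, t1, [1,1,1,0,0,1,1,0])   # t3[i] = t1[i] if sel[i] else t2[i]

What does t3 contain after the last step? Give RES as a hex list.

t0 = [0x48, 0x5b, 0xf0, 0xc8, 0x46, 0xbc, 0x95, 0xa6]
t1 = [0x70, 0x46, 0x9e, 0xbc, 0x06, 0x95, 0xe7, 0xa6]
t2 = [0xe7, 0xa6, 0x70, 0x46, 0x9e, 0xbc, 0x06, 0x95]
t3 = [0x70, 0x46, 0x9e, 0x46, 0x9e, 0x95, 0xe7, 0x95]

RES = [0x70, 0x46, 0x9e, 0x46, 0x9e, 0x95, 0xe7, 0x95]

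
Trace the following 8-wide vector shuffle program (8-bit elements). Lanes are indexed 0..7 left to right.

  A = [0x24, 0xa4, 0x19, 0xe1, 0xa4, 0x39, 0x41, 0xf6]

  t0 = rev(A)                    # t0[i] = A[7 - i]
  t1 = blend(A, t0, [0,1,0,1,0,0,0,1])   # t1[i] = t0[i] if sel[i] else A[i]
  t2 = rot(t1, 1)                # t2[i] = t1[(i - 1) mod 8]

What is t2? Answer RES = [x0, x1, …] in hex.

RES = [ 0x24  0x24  0x41  0x19  0xa4  0xa4  0x39  0x41 ]

→ t0 |f6|41|39|a4|e1|19|a4|24|
→ t1 |24|41|19|a4|a4|39|41|24|
→ t2 |24|24|41|19|a4|a4|39|41|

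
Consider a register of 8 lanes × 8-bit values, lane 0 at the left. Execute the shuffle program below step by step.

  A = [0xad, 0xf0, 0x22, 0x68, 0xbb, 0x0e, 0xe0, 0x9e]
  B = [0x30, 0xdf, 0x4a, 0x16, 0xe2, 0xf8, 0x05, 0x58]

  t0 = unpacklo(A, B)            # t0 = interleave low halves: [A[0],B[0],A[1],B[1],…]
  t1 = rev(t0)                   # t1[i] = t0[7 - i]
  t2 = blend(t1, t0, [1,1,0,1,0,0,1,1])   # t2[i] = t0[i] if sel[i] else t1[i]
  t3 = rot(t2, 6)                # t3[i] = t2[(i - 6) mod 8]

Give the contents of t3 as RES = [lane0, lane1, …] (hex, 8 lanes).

  t0: ad 30 f0 df 22 4a 68 16
  t1: 16 68 4a 22 df f0 30 ad
  t2: ad 30 4a df df f0 68 16
  t3: 4a df df f0 68 16 ad 30

RES = [0x4a, 0xdf, 0xdf, 0xf0, 0x68, 0x16, 0xad, 0x30]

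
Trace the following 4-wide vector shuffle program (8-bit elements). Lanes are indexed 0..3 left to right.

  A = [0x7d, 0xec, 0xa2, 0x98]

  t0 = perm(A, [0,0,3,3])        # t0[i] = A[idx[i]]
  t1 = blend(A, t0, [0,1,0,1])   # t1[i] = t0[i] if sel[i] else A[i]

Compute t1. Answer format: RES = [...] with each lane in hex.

RES = [0x7d, 0x7d, 0xa2, 0x98]

t0 = [0x7d, 0x7d, 0x98, 0x98]
t1 = [0x7d, 0x7d, 0xa2, 0x98]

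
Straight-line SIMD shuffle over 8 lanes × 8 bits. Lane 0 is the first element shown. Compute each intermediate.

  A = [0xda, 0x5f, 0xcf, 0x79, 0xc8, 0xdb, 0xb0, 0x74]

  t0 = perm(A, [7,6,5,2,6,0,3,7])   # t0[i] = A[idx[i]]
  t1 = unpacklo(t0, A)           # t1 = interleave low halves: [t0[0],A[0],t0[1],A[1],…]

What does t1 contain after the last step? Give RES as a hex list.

→ t0 |74|b0|db|cf|b0|da|79|74|
→ t1 |74|da|b0|5f|db|cf|cf|79|

RES = [ 0x74  0xda  0xb0  0x5f  0xdb  0xcf  0xcf  0x79 ]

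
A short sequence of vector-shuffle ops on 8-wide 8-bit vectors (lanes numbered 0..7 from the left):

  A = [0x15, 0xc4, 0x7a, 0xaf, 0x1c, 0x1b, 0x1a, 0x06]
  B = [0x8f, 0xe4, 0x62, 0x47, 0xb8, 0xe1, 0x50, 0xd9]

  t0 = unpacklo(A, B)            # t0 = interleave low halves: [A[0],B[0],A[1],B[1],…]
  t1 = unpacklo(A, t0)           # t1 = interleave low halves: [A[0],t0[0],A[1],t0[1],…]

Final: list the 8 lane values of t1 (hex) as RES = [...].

  t0: 15 8f c4 e4 7a 62 af 47
  t1: 15 15 c4 8f 7a c4 af e4

RES = [ 0x15  0x15  0xc4  0x8f  0x7a  0xc4  0xaf  0xe4 ]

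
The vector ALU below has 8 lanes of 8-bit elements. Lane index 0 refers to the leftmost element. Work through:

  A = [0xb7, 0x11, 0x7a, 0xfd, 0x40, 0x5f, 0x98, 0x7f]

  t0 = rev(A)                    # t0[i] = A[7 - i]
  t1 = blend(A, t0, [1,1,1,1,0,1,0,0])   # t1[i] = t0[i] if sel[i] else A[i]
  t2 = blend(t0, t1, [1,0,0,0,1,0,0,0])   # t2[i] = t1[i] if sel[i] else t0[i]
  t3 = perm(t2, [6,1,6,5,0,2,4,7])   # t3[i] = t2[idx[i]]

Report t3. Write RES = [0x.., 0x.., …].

t0 = [0x7f, 0x98, 0x5f, 0x40, 0xfd, 0x7a, 0x11, 0xb7]
t1 = [0x7f, 0x98, 0x5f, 0x40, 0x40, 0x7a, 0x98, 0x7f]
t2 = [0x7f, 0x98, 0x5f, 0x40, 0x40, 0x7a, 0x11, 0xb7]
t3 = [0x11, 0x98, 0x11, 0x7a, 0x7f, 0x5f, 0x40, 0xb7]

RES = [ 0x11  0x98  0x11  0x7a  0x7f  0x5f  0x40  0xb7 ]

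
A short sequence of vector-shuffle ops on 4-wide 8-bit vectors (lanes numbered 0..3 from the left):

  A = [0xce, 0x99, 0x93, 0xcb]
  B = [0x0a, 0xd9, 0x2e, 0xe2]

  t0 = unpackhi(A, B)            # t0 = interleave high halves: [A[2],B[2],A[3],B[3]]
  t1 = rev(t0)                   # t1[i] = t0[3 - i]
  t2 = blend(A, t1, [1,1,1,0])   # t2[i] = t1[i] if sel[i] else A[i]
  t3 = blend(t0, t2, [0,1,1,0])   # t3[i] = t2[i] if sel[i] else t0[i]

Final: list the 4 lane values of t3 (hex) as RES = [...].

t0 = [0x93, 0x2e, 0xcb, 0xe2]
t1 = [0xe2, 0xcb, 0x2e, 0x93]
t2 = [0xe2, 0xcb, 0x2e, 0xcb]
t3 = [0x93, 0xcb, 0x2e, 0xe2]

RES = [0x93, 0xcb, 0x2e, 0xe2]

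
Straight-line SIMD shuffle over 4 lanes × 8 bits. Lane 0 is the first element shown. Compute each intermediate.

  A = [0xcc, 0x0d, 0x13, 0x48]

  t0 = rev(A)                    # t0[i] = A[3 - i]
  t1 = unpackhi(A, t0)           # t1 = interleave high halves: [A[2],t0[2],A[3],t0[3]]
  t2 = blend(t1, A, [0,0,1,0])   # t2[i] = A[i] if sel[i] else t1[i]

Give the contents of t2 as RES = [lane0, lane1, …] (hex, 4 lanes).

→ t0 |48|13|0d|cc|
→ t1 |13|0d|48|cc|
→ t2 |13|0d|13|cc|

RES = [ 0x13  0x0d  0x13  0xcc ]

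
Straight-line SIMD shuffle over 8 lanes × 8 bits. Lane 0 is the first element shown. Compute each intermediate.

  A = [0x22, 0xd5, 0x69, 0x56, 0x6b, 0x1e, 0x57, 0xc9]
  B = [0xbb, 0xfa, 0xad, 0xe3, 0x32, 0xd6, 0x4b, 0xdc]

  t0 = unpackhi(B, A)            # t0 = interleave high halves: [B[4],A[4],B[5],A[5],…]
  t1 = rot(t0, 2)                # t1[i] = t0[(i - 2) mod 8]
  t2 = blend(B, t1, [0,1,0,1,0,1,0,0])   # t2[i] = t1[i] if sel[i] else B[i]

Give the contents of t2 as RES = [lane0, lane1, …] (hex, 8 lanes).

t0 = [0x32, 0x6b, 0xd6, 0x1e, 0x4b, 0x57, 0xdc, 0xc9]
t1 = [0xdc, 0xc9, 0x32, 0x6b, 0xd6, 0x1e, 0x4b, 0x57]
t2 = [0xbb, 0xc9, 0xad, 0x6b, 0x32, 0x1e, 0x4b, 0xdc]

RES = [ 0xbb  0xc9  0xad  0x6b  0x32  0x1e  0x4b  0xdc ]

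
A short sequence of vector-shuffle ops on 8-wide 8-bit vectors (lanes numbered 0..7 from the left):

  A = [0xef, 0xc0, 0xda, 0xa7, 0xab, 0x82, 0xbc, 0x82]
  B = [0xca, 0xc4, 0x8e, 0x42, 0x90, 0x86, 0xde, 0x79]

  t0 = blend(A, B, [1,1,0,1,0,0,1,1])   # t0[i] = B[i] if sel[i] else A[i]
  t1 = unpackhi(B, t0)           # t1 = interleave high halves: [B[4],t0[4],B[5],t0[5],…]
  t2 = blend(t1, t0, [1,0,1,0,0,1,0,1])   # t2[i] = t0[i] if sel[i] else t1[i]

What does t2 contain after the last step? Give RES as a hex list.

→ t0 |ca|c4|da|42|ab|82|de|79|
→ t1 |90|ab|86|82|de|de|79|79|
→ t2 |ca|ab|da|82|de|82|79|79|

RES = [ 0xca  0xab  0xda  0x82  0xde  0x82  0x79  0x79 ]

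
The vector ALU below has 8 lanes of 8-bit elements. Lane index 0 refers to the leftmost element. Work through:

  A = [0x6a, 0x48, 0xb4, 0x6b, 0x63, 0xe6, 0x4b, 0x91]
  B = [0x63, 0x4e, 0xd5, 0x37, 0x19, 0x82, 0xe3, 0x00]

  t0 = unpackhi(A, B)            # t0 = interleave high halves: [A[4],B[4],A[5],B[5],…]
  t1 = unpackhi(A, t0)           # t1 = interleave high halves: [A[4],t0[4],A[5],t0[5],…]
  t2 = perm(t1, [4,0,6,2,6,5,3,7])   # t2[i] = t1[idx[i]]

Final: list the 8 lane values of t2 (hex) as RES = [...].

  t0: 63 19 e6 82 4b e3 91 00
  t1: 63 4b e6 e3 4b 91 91 00
  t2: 4b 63 91 e6 91 91 e3 00

RES = [0x4b, 0x63, 0x91, 0xe6, 0x91, 0x91, 0xe3, 0x00]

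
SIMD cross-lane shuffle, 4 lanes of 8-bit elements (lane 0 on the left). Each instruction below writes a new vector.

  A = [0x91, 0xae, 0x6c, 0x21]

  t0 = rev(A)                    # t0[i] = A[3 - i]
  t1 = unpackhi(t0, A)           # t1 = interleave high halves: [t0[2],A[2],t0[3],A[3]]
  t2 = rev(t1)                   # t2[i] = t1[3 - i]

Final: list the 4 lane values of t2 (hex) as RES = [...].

RES = [ 0x21  0x91  0x6c  0xae ]

→ t0 |21|6c|ae|91|
→ t1 |ae|6c|91|21|
→ t2 |21|91|6c|ae|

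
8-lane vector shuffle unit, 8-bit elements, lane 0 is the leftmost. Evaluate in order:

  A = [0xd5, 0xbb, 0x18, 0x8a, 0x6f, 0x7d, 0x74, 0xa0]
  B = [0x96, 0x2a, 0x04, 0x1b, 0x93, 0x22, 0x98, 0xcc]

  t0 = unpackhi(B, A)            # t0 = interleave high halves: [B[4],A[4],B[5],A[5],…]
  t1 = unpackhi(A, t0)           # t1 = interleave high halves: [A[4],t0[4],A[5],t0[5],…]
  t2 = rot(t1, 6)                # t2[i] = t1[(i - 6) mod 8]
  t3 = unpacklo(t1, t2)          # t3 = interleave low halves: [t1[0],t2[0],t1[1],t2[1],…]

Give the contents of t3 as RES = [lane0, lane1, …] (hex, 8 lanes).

RES = [0x6f, 0x7d, 0x98, 0x74, 0x7d, 0x74, 0x74, 0xcc]

  t0: 93 6f 22 7d 98 74 cc a0
  t1: 6f 98 7d 74 74 cc a0 a0
  t2: 7d 74 74 cc a0 a0 6f 98
  t3: 6f 7d 98 74 7d 74 74 cc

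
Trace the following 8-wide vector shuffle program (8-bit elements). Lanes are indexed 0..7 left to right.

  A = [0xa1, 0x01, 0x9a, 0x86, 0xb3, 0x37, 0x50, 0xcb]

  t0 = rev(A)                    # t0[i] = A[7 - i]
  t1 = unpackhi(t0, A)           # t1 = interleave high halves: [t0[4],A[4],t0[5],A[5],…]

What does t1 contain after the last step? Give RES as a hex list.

  t0: cb 50 37 b3 86 9a 01 a1
  t1: 86 b3 9a 37 01 50 a1 cb

RES = [0x86, 0xb3, 0x9a, 0x37, 0x01, 0x50, 0xa1, 0xcb]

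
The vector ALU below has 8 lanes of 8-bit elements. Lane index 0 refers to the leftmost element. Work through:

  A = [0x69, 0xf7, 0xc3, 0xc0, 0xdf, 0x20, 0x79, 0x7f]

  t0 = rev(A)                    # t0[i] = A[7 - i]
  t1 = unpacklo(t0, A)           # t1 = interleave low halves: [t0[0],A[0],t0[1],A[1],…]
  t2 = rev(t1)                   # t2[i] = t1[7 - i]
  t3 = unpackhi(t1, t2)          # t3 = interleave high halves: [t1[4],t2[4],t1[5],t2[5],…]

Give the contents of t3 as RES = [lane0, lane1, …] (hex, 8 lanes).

RES = [ 0x20  0xf7  0xc3  0x79  0xdf  0x69  0xc0  0x7f ]

t0 = [0x7f, 0x79, 0x20, 0xdf, 0xc0, 0xc3, 0xf7, 0x69]
t1 = [0x7f, 0x69, 0x79, 0xf7, 0x20, 0xc3, 0xdf, 0xc0]
t2 = [0xc0, 0xdf, 0xc3, 0x20, 0xf7, 0x79, 0x69, 0x7f]
t3 = [0x20, 0xf7, 0xc3, 0x79, 0xdf, 0x69, 0xc0, 0x7f]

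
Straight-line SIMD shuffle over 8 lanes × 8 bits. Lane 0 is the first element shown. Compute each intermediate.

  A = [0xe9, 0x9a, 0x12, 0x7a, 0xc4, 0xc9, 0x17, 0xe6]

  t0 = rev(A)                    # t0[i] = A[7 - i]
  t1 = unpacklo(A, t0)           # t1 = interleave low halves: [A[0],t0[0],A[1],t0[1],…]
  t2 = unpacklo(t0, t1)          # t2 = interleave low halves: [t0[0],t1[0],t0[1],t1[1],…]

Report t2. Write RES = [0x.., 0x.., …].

  t0: e6 17 c9 c4 7a 12 9a e9
  t1: e9 e6 9a 17 12 c9 7a c4
  t2: e6 e9 17 e6 c9 9a c4 17

RES = [0xe6, 0xe9, 0x17, 0xe6, 0xc9, 0x9a, 0xc4, 0x17]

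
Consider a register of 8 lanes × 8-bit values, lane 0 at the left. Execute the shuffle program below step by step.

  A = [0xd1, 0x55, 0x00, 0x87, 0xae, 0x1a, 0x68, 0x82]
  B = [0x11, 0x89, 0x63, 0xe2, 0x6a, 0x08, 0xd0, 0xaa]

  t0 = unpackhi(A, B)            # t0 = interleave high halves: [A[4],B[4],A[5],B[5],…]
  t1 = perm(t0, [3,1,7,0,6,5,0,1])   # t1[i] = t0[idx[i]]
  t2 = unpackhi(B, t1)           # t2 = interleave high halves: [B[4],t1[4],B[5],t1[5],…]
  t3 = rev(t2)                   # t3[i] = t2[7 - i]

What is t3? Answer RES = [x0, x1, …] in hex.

RES = [0x6a, 0xaa, 0xae, 0xd0, 0xd0, 0x08, 0x82, 0x6a]

t0 = [0xae, 0x6a, 0x1a, 0x08, 0x68, 0xd0, 0x82, 0xaa]
t1 = [0x08, 0x6a, 0xaa, 0xae, 0x82, 0xd0, 0xae, 0x6a]
t2 = [0x6a, 0x82, 0x08, 0xd0, 0xd0, 0xae, 0xaa, 0x6a]
t3 = [0x6a, 0xaa, 0xae, 0xd0, 0xd0, 0x08, 0x82, 0x6a]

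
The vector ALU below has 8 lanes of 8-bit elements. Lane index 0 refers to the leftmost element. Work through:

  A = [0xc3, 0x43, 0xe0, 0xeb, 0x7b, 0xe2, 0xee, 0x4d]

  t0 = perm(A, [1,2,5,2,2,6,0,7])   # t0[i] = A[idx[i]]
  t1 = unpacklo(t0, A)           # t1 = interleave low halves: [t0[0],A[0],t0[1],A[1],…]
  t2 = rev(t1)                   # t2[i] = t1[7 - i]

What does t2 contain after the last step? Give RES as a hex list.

  t0: 43 e0 e2 e0 e0 ee c3 4d
  t1: 43 c3 e0 43 e2 e0 e0 eb
  t2: eb e0 e0 e2 43 e0 c3 43

RES = [0xeb, 0xe0, 0xe0, 0xe2, 0x43, 0xe0, 0xc3, 0x43]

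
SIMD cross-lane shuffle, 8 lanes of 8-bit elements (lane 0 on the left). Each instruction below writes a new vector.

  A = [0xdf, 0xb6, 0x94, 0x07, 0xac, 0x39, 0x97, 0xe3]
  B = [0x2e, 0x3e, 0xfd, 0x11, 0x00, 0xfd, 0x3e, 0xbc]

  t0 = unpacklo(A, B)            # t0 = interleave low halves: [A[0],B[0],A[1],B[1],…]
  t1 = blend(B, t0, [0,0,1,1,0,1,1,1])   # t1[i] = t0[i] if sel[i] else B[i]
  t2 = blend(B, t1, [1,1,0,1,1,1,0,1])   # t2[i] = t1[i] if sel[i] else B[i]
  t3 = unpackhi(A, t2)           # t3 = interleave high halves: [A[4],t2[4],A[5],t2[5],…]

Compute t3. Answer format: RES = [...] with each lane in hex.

RES = [0xac, 0x00, 0x39, 0xfd, 0x97, 0x3e, 0xe3, 0x11]

  t0: df 2e b6 3e 94 fd 07 11
  t1: 2e 3e b6 3e 00 fd 07 11
  t2: 2e 3e fd 3e 00 fd 3e 11
  t3: ac 00 39 fd 97 3e e3 11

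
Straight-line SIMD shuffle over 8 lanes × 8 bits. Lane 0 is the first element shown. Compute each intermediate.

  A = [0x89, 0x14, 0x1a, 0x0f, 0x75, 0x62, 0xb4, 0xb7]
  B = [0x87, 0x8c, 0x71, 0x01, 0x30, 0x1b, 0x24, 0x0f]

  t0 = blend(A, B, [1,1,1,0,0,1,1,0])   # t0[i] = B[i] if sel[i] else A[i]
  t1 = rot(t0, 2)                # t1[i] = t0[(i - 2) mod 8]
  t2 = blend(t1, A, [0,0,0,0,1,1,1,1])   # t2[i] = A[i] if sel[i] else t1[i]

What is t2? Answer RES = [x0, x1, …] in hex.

RES = [ 0x24  0xb7  0x87  0x8c  0x75  0x62  0xb4  0xb7 ]

  t0: 87 8c 71 0f 75 1b 24 b7
  t1: 24 b7 87 8c 71 0f 75 1b
  t2: 24 b7 87 8c 75 62 b4 b7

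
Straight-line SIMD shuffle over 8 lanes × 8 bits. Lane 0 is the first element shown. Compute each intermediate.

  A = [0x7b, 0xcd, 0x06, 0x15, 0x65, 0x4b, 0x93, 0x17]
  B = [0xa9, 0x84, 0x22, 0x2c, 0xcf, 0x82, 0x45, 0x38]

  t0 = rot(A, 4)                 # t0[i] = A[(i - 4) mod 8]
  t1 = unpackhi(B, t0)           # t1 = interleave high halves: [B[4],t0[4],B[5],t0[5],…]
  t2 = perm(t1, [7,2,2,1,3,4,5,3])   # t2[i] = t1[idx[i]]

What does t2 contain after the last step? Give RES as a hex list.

  t0: 65 4b 93 17 7b cd 06 15
  t1: cf 7b 82 cd 45 06 38 15
  t2: 15 82 82 7b cd 45 06 cd

RES = [ 0x15  0x82  0x82  0x7b  0xcd  0x45  0x06  0xcd ]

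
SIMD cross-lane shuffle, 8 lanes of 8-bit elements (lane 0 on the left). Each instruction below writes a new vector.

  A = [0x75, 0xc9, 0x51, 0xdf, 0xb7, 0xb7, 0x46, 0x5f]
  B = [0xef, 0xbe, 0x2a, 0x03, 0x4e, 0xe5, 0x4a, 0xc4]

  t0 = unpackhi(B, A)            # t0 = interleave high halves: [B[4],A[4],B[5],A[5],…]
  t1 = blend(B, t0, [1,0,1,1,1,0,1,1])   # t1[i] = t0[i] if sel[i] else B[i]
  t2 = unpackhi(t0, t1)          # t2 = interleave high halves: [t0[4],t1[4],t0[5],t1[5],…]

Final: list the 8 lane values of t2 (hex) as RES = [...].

RES = [0x4a, 0x4a, 0x46, 0xe5, 0xc4, 0xc4, 0x5f, 0x5f]

→ t0 |4e|b7|e5|b7|4a|46|c4|5f|
→ t1 |4e|be|e5|b7|4a|e5|c4|5f|
→ t2 |4a|4a|46|e5|c4|c4|5f|5f|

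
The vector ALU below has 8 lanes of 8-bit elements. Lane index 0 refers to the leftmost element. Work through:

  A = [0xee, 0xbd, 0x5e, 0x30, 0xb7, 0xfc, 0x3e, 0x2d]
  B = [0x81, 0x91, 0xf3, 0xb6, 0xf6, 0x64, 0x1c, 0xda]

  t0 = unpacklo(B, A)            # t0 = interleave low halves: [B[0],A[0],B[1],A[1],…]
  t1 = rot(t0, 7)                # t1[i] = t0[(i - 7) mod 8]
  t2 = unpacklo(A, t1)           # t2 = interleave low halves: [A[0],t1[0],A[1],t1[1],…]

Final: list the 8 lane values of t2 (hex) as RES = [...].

  t0: 81 ee 91 bd f3 5e b6 30
  t1: ee 91 bd f3 5e b6 30 81
  t2: ee ee bd 91 5e bd 30 f3

RES = [0xee, 0xee, 0xbd, 0x91, 0x5e, 0xbd, 0x30, 0xf3]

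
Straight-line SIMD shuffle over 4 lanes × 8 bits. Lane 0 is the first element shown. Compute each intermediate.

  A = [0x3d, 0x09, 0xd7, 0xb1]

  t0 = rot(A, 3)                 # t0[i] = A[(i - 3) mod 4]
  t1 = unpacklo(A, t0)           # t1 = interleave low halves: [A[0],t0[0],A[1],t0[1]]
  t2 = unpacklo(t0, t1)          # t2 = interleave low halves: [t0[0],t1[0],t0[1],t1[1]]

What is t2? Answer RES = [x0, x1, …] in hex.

RES = [0x09, 0x3d, 0xd7, 0x09]

t0 = [0x09, 0xd7, 0xb1, 0x3d]
t1 = [0x3d, 0x09, 0x09, 0xd7]
t2 = [0x09, 0x3d, 0xd7, 0x09]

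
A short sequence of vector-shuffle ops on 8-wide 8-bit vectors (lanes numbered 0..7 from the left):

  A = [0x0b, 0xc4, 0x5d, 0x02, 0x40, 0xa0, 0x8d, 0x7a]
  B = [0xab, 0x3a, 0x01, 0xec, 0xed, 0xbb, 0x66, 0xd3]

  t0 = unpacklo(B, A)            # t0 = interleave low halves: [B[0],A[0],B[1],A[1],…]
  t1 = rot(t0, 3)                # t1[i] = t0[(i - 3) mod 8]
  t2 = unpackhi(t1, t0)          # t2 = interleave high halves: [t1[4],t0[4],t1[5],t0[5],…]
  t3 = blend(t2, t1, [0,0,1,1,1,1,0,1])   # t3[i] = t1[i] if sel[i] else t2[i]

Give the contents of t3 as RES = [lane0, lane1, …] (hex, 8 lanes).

RES = [ 0x0b  0x01  0x02  0xab  0x0b  0x3a  0x01  0x01 ]

  t0: ab 0b 3a c4 01 5d ec 02
  t1: 5d ec 02 ab 0b 3a c4 01
  t2: 0b 01 3a 5d c4 ec 01 02
  t3: 0b 01 02 ab 0b 3a 01 01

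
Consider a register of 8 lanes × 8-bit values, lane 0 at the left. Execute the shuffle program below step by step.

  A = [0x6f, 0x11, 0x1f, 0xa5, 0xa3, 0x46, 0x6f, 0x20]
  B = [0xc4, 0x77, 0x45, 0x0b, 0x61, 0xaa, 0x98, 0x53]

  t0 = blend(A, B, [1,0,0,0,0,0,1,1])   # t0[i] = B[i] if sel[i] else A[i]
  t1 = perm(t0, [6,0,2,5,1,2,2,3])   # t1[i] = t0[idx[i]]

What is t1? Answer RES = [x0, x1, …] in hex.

→ t0 |c4|11|1f|a5|a3|46|98|53|
→ t1 |98|c4|1f|46|11|1f|1f|a5|

RES = [0x98, 0xc4, 0x1f, 0x46, 0x11, 0x1f, 0x1f, 0xa5]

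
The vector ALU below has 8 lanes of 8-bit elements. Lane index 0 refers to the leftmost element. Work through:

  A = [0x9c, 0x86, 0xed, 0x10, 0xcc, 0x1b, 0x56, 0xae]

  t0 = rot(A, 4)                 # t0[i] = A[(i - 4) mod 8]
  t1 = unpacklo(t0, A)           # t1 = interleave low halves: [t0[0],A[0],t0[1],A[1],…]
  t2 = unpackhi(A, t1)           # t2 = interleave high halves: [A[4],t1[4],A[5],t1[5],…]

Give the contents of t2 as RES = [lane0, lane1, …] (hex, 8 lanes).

RES = [ 0xcc  0x56  0x1b  0xed  0x56  0xae  0xae  0x10 ]

  t0: cc 1b 56 ae 9c 86 ed 10
  t1: cc 9c 1b 86 56 ed ae 10
  t2: cc 56 1b ed 56 ae ae 10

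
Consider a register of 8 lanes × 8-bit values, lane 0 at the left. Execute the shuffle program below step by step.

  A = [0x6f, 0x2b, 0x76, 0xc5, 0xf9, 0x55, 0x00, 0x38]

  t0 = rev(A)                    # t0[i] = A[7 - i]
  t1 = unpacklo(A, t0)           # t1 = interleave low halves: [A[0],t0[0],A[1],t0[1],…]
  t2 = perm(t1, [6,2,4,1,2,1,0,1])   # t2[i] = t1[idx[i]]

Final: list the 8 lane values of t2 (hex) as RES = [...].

  t0: 38 00 55 f9 c5 76 2b 6f
  t1: 6f 38 2b 00 76 55 c5 f9
  t2: c5 2b 76 38 2b 38 6f 38

RES = [0xc5, 0x2b, 0x76, 0x38, 0x2b, 0x38, 0x6f, 0x38]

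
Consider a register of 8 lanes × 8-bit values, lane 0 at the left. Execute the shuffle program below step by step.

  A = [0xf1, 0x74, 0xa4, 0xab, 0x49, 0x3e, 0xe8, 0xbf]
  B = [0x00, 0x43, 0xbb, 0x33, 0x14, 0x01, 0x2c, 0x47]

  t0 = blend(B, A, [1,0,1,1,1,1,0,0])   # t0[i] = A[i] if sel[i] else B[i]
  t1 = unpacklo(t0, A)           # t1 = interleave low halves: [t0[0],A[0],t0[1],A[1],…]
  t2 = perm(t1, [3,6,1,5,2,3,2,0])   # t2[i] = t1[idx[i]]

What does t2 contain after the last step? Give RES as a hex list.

RES = [ 0x74  0xab  0xf1  0xa4  0x43  0x74  0x43  0xf1 ]

t0 = [0xf1, 0x43, 0xa4, 0xab, 0x49, 0x3e, 0x2c, 0x47]
t1 = [0xf1, 0xf1, 0x43, 0x74, 0xa4, 0xa4, 0xab, 0xab]
t2 = [0x74, 0xab, 0xf1, 0xa4, 0x43, 0x74, 0x43, 0xf1]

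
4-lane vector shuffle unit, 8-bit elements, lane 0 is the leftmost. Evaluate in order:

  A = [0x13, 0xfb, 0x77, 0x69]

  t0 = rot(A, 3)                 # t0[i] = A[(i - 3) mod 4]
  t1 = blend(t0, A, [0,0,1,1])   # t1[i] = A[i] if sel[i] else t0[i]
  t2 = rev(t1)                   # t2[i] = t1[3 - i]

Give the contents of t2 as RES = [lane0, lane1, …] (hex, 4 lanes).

t0 = [0xfb, 0x77, 0x69, 0x13]
t1 = [0xfb, 0x77, 0x77, 0x69]
t2 = [0x69, 0x77, 0x77, 0xfb]

RES = [ 0x69  0x77  0x77  0xfb ]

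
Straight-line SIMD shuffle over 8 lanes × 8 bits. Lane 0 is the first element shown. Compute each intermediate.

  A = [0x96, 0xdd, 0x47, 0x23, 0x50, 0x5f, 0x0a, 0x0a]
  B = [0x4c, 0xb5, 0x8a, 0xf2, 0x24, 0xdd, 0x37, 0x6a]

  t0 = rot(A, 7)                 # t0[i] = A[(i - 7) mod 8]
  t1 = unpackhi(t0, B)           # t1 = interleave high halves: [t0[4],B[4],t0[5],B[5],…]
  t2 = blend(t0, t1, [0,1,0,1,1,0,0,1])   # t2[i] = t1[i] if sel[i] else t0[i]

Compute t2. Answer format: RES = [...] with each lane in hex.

RES = [ 0xdd  0x24  0x23  0xdd  0x0a  0x0a  0x0a  0x6a ]

→ t0 |dd|47|23|50|5f|0a|0a|96|
→ t1 |5f|24|0a|dd|0a|37|96|6a|
→ t2 |dd|24|23|dd|0a|0a|0a|6a|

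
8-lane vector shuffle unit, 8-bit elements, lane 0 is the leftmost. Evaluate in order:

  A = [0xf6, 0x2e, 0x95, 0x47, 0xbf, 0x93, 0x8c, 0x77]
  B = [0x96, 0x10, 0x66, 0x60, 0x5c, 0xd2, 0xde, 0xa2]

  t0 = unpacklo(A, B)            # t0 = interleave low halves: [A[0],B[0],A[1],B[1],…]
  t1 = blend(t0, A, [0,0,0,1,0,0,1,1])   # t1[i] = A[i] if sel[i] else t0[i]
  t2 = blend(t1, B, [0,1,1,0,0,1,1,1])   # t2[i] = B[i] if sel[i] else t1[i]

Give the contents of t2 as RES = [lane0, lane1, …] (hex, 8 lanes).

RES = [ 0xf6  0x10  0x66  0x47  0x95  0xd2  0xde  0xa2 ]

  t0: f6 96 2e 10 95 66 47 60
  t1: f6 96 2e 47 95 66 8c 77
  t2: f6 10 66 47 95 d2 de a2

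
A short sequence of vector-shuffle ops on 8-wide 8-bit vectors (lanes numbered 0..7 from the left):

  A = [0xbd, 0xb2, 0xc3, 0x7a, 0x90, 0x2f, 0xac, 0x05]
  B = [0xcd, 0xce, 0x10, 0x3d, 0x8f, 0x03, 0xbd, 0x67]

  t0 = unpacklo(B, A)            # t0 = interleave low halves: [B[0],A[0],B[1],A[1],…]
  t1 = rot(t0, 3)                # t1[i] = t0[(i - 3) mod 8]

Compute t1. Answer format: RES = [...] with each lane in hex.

RES = [0xc3, 0x3d, 0x7a, 0xcd, 0xbd, 0xce, 0xb2, 0x10]

  t0: cd bd ce b2 10 c3 3d 7a
  t1: c3 3d 7a cd bd ce b2 10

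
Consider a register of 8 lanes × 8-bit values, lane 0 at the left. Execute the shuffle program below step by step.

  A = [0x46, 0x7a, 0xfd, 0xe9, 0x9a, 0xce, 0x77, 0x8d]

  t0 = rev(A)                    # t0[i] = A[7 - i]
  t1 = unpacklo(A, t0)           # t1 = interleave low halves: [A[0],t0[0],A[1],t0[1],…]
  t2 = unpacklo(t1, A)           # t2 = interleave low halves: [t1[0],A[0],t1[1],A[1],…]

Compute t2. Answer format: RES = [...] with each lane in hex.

→ t0 |8d|77|ce|9a|e9|fd|7a|46|
→ t1 |46|8d|7a|77|fd|ce|e9|9a|
→ t2 |46|46|8d|7a|7a|fd|77|e9|

RES = [ 0x46  0x46  0x8d  0x7a  0x7a  0xfd  0x77  0xe9 ]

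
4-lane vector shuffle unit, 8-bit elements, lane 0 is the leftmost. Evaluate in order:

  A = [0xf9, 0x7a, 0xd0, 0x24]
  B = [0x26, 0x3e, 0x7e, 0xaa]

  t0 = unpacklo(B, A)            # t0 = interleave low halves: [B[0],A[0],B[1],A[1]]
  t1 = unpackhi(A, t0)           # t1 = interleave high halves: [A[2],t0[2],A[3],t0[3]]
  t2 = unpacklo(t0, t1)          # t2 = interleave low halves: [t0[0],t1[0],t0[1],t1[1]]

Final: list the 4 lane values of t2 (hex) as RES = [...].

  t0: 26 f9 3e 7a
  t1: d0 3e 24 7a
  t2: 26 d0 f9 3e

RES = [0x26, 0xd0, 0xf9, 0x3e]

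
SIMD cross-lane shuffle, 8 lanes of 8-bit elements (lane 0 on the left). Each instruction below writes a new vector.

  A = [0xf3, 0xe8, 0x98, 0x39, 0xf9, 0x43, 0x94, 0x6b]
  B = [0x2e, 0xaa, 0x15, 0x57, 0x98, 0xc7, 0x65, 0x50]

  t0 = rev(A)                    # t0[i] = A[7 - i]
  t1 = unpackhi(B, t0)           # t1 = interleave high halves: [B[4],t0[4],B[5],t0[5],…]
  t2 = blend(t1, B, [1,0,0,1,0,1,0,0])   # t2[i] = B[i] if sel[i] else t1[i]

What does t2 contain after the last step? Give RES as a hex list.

RES = [ 0x2e  0x39  0xc7  0x57  0x65  0xc7  0x50  0xf3 ]

  t0: 6b 94 43 f9 39 98 e8 f3
  t1: 98 39 c7 98 65 e8 50 f3
  t2: 2e 39 c7 57 65 c7 50 f3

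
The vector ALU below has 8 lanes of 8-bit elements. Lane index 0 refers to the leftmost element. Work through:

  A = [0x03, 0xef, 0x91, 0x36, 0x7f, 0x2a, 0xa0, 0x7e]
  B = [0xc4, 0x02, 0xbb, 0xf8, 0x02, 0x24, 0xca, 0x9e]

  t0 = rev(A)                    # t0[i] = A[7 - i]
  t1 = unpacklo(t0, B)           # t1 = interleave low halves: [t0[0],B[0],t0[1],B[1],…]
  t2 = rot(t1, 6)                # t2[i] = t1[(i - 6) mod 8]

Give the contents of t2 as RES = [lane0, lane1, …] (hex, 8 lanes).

RES = [ 0xa0  0x02  0x2a  0xbb  0x7f  0xf8  0x7e  0xc4 ]

t0 = [0x7e, 0xa0, 0x2a, 0x7f, 0x36, 0x91, 0xef, 0x03]
t1 = [0x7e, 0xc4, 0xa0, 0x02, 0x2a, 0xbb, 0x7f, 0xf8]
t2 = [0xa0, 0x02, 0x2a, 0xbb, 0x7f, 0xf8, 0x7e, 0xc4]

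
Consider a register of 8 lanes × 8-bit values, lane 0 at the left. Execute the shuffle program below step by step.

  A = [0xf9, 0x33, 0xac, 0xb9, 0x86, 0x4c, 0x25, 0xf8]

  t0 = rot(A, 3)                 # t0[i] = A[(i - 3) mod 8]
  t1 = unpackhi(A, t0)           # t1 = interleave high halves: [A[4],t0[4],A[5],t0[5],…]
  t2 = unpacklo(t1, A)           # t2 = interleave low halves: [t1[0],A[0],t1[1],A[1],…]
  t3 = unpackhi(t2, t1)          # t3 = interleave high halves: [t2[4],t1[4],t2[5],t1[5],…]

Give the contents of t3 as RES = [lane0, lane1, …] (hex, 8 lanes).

  t0: 4c 25 f8 f9 33 ac b9 86
  t1: 86 33 4c ac 25 b9 f8 86
  t2: 86 f9 33 33 4c ac ac b9
  t3: 4c 25 ac b9 ac f8 b9 86

RES = [0x4c, 0x25, 0xac, 0xb9, 0xac, 0xf8, 0xb9, 0x86]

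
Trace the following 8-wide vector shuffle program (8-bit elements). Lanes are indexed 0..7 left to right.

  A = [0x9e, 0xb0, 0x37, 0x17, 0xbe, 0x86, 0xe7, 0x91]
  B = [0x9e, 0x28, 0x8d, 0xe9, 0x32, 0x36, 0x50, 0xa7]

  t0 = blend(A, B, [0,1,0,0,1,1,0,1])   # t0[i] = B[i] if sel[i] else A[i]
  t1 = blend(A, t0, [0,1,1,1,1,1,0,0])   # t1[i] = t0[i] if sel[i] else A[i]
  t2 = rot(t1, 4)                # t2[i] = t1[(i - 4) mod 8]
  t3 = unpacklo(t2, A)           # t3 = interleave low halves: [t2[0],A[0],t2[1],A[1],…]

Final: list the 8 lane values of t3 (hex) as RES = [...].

RES = [0x32, 0x9e, 0x36, 0xb0, 0xe7, 0x37, 0x91, 0x17]

t0 = [0x9e, 0x28, 0x37, 0x17, 0x32, 0x36, 0xe7, 0xa7]
t1 = [0x9e, 0x28, 0x37, 0x17, 0x32, 0x36, 0xe7, 0x91]
t2 = [0x32, 0x36, 0xe7, 0x91, 0x9e, 0x28, 0x37, 0x17]
t3 = [0x32, 0x9e, 0x36, 0xb0, 0xe7, 0x37, 0x91, 0x17]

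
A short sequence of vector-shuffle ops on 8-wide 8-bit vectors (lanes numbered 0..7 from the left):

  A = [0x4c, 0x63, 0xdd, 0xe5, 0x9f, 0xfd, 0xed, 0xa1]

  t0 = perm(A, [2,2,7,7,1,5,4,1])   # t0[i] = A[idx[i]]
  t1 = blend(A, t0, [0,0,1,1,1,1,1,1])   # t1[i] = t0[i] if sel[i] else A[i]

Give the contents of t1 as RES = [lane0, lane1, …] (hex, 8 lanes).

RES = [0x4c, 0x63, 0xa1, 0xa1, 0x63, 0xfd, 0x9f, 0x63]

→ t0 |dd|dd|a1|a1|63|fd|9f|63|
→ t1 |4c|63|a1|a1|63|fd|9f|63|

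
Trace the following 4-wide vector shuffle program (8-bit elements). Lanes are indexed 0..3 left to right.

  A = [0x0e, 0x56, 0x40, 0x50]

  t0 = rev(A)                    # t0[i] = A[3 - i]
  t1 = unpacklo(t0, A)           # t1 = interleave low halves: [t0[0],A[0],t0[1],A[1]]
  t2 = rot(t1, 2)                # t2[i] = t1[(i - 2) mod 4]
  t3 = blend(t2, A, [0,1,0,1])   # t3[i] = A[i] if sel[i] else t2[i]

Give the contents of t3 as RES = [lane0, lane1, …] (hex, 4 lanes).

t0 = [0x50, 0x40, 0x56, 0x0e]
t1 = [0x50, 0x0e, 0x40, 0x56]
t2 = [0x40, 0x56, 0x50, 0x0e]
t3 = [0x40, 0x56, 0x50, 0x50]

RES = [ 0x40  0x56  0x50  0x50 ]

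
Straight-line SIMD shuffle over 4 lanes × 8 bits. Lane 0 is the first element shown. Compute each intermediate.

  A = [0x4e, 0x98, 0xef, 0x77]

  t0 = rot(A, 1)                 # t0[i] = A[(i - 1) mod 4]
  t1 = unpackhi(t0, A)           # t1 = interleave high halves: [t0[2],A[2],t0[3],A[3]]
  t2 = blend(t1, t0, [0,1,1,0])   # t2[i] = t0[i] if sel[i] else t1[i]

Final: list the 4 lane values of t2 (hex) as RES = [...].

t0 = [0x77, 0x4e, 0x98, 0xef]
t1 = [0x98, 0xef, 0xef, 0x77]
t2 = [0x98, 0x4e, 0x98, 0x77]

RES = [ 0x98  0x4e  0x98  0x77 ]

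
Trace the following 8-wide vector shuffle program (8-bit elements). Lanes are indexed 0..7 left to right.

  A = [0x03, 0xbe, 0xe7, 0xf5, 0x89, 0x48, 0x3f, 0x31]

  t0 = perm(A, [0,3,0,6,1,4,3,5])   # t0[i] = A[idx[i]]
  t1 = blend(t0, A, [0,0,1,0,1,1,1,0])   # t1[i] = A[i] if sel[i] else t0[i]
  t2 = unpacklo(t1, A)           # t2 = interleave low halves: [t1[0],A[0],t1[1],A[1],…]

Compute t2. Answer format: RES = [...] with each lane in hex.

RES = [ 0x03  0x03  0xf5  0xbe  0xe7  0xe7  0x3f  0xf5 ]

→ t0 |03|f5|03|3f|be|89|f5|48|
→ t1 |03|f5|e7|3f|89|48|3f|48|
→ t2 |03|03|f5|be|e7|e7|3f|f5|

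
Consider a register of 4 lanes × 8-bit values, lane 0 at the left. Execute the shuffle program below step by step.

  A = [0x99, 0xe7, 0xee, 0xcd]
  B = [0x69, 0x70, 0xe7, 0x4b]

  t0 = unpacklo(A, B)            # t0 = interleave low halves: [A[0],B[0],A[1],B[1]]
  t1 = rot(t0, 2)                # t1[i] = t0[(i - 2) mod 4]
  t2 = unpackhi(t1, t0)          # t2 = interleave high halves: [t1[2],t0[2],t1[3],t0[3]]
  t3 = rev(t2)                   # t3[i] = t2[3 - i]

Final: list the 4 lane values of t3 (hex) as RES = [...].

RES = [0x70, 0x69, 0xe7, 0x99]

  t0: 99 69 e7 70
  t1: e7 70 99 69
  t2: 99 e7 69 70
  t3: 70 69 e7 99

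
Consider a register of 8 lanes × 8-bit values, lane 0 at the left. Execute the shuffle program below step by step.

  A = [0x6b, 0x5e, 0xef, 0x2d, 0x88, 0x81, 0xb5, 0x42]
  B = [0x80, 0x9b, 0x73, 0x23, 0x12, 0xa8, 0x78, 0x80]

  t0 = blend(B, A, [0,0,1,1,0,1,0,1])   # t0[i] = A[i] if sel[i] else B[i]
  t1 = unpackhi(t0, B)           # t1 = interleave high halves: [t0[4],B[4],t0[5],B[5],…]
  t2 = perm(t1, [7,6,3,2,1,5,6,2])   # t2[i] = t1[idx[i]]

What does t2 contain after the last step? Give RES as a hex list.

RES = [ 0x80  0x42  0xa8  0x81  0x12  0x78  0x42  0x81 ]

  t0: 80 9b ef 2d 12 81 78 42
  t1: 12 12 81 a8 78 78 42 80
  t2: 80 42 a8 81 12 78 42 81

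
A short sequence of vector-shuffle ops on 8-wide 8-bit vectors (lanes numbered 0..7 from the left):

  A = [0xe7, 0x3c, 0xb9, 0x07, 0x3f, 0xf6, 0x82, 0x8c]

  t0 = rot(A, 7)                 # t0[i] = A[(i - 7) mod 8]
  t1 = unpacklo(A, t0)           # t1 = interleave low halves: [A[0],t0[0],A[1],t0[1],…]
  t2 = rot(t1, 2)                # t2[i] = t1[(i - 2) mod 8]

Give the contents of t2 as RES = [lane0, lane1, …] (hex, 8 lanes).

RES = [0x07, 0x3f, 0xe7, 0x3c, 0x3c, 0xb9, 0xb9, 0x07]

  t0: 3c b9 07 3f f6 82 8c e7
  t1: e7 3c 3c b9 b9 07 07 3f
  t2: 07 3f e7 3c 3c b9 b9 07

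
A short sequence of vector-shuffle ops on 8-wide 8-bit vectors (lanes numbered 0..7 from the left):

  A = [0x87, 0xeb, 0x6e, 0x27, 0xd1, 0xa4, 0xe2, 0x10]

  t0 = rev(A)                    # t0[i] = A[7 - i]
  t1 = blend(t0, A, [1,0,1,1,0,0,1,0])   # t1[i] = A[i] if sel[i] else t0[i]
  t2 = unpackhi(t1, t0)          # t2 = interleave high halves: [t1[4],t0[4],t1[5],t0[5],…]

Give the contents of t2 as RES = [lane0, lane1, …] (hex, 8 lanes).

  t0: 10 e2 a4 d1 27 6e eb 87
  t1: 87 e2 6e 27 27 6e e2 87
  t2: 27 27 6e 6e e2 eb 87 87

RES = [0x27, 0x27, 0x6e, 0x6e, 0xe2, 0xeb, 0x87, 0x87]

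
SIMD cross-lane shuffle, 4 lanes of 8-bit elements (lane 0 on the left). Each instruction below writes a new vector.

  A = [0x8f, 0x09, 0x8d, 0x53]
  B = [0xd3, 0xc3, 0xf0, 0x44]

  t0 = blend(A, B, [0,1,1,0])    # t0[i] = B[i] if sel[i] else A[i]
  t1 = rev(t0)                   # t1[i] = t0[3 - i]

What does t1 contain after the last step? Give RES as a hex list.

t0 = [0x8f, 0xc3, 0xf0, 0x53]
t1 = [0x53, 0xf0, 0xc3, 0x8f]

RES = [0x53, 0xf0, 0xc3, 0x8f]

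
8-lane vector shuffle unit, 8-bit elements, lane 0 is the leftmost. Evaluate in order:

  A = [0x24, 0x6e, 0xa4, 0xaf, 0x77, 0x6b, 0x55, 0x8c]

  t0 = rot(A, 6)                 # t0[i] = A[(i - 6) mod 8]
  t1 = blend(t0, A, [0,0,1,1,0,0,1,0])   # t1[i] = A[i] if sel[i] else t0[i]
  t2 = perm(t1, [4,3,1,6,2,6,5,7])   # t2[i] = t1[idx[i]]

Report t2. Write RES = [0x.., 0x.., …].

  t0: a4 af 77 6b 55 8c 24 6e
  t1: a4 af a4 af 55 8c 55 6e
  t2: 55 af af 55 a4 55 8c 6e

RES = [0x55, 0xaf, 0xaf, 0x55, 0xa4, 0x55, 0x8c, 0x6e]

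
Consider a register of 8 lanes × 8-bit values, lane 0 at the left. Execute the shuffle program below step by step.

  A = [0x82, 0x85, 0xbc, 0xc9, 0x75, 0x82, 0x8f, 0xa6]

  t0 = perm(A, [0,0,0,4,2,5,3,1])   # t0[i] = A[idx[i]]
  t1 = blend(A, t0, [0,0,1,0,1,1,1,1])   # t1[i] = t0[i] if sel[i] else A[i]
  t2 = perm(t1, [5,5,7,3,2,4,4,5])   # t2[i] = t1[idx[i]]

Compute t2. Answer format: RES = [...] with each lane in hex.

RES = [ 0x82  0x82  0x85  0xc9  0x82  0xbc  0xbc  0x82 ]

t0 = [0x82, 0x82, 0x82, 0x75, 0xbc, 0x82, 0xc9, 0x85]
t1 = [0x82, 0x85, 0x82, 0xc9, 0xbc, 0x82, 0xc9, 0x85]
t2 = [0x82, 0x82, 0x85, 0xc9, 0x82, 0xbc, 0xbc, 0x82]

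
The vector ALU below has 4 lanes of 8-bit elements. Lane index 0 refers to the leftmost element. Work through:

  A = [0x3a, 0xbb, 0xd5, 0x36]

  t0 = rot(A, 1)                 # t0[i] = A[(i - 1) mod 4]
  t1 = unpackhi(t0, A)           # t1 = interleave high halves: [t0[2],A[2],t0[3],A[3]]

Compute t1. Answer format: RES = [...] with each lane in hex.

t0 = [0x36, 0x3a, 0xbb, 0xd5]
t1 = [0xbb, 0xd5, 0xd5, 0x36]

RES = [0xbb, 0xd5, 0xd5, 0x36]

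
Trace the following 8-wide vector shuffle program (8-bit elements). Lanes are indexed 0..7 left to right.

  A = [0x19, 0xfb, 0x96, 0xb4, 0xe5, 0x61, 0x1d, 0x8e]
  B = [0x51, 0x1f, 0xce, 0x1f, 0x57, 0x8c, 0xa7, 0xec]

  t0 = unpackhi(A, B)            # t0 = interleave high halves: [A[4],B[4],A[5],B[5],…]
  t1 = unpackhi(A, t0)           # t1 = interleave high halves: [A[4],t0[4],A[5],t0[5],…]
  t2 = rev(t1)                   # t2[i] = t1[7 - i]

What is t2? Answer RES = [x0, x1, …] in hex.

RES = [0xec, 0x8e, 0x8e, 0x1d, 0xa7, 0x61, 0x1d, 0xe5]

  t0: e5 57 61 8c 1d a7 8e ec
  t1: e5 1d 61 a7 1d 8e 8e ec
  t2: ec 8e 8e 1d a7 61 1d e5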